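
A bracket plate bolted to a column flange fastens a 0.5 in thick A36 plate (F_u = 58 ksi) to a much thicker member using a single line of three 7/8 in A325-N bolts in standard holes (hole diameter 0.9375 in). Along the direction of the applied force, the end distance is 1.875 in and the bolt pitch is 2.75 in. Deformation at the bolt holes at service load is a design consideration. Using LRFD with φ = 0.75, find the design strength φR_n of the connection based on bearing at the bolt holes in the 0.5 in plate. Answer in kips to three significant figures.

128 kips

Per bolt r_n = 1.2 l_c t F_u ≤ 2.4 d t F_u; upper limit = 2.4 × 0.875 × 0.5 × 58 = 60.9 kips.
Edge bolt: l_c = 1.875 − 0.9375/2 = 1.406 in → 1.2 × 1.406 × 0.5 × 58 = 48.94 → r_n = 48.94 kips.
Interior bolts: l_c = 2.75 − 0.9375 = 1.812 in → 1.2 × 1.812 × 0.5 × 58 = 63.07 → r_n = 60.9 kips.
R_n = 1 × 48.94 + 2 × 60.9 = 170.7 kips.
Design strength φR_n = 0.75 × 170.7 = 128 kips.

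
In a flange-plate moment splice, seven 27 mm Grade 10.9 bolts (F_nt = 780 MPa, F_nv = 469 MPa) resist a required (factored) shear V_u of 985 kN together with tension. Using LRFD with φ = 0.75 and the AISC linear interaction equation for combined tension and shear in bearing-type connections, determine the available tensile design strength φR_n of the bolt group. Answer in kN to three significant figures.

A_b = π·27²/4 = 572.6 mm²; f_rv = 985 × 1000 / (7 × 572.6) = 245.8 MPa.
F'_nt = 1.3 F_nt − (F_nt / φF_nv) f_rv = 1.3·780 − (780/(0.75·469))·245.8 = 469 MPa, capped at F_nt → F'_nt = 469 MPa.
R_n = F'_nt · A_b · n = 469 × 572.6 × 7 / 1000 = 1880 kN.
Design strength φR_n = 0.75 × 1880 = 1410 kN.

1410 kN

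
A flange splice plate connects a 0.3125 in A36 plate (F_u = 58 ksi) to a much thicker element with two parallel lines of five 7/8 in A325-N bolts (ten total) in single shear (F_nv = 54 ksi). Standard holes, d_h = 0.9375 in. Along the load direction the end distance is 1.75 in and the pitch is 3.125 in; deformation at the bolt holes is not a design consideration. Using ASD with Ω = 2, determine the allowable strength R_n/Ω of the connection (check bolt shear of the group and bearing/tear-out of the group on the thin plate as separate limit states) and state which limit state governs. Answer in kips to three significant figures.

Bolt shear: A_b = π·0.875²/4 = 0.6013 in²; R_n = 54 × 0.6013 × 10 × 1 = 324.7 kips → 324.7 / 2 = 162 kips.
Bearing (1.5 l_c t F_u ≤ 3.0 d t F_u): upper limit = 3.0·0.875·0.3125·58 = 47.58 kips.
  Edge l_c = 1.75 − 0.9375/2 = 1.281 → r_n = 34.83 kips; interior l_c = 3.125 − 0.9375 = 2.188 → r_n = 47.58 kips.
  R_n,bearing = 2·34.83 + 8·47.58 = 450.3 kips → 450.3 / 2 = 225 kips.
Bolt shear governs: 162 kips.

162 kips (bolt shear governs)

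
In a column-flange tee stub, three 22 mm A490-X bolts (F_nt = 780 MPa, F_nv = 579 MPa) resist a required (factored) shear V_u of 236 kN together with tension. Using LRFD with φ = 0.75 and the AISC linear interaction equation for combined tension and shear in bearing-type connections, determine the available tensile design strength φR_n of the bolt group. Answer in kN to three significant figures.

A_b = π·22²/4 = 380.1 mm²; f_rv = 236 × 1000 / (3 × 380.1) = 206.9 MPa.
F'_nt = 1.3 F_nt − (F_nt / φF_nv) f_rv = 1.3·780 − (780/(0.75·579))·206.9 = 642.3 MPa, capped at F_nt → F'_nt = 642.3 MPa.
R_n = F'_nt · A_b · n = 642.3 × 380.1 × 3 / 1000 = 732.5 kN.
Design strength φR_n = 0.75 × 732.5 = 549 kN.

549 kN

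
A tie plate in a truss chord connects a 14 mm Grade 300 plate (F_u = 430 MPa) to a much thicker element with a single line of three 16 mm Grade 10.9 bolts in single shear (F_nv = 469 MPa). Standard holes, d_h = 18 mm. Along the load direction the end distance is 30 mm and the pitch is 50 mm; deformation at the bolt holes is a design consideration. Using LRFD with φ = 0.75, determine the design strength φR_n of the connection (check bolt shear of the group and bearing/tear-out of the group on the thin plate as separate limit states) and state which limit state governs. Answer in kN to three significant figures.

Bolt shear: A_b = π·16²/4 = 201.1 mm²; R_n = 469 × 201.1 × 3 × 1 / 1000 = 282.9 kN → 0.75 × 282.9 = 212 kN.
Bearing (1.2 l_c t F_u ≤ 2.4 d t F_u): upper limit = 2.4·16·14·430 / 1000 = 231.2 kN.
  Edge l_c = 30 − 18/2 = 21 → r_n = 151.7 kN; interior l_c = 50 − 18 = 32 → r_n = 231.2 kN.
  R_n,bearing = 1·151.7 + 2·231.2 = 614 kN → 0.75 × 614 = 461 kN.
Bolt shear governs: 212 kN.

212 kN (bolt shear governs)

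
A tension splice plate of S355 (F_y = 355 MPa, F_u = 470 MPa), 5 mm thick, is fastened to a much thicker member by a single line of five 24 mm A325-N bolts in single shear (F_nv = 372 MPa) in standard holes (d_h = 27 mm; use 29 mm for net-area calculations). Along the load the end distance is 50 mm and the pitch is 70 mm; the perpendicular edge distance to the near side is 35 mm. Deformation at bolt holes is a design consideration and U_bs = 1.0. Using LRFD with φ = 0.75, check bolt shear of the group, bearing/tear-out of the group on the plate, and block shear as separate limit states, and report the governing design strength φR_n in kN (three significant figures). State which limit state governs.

247 kN (block shear governs)

Bolt shear: A_b = π·24²/4 = 452.4 mm²; R_n = 372 × 452.4 × 5 × 1 / 1000 = 841.4 kN → 0.75 × 841.4 = 631 kN.
Bearing: edge l_c = 36.5, r_n = 102.9 kN; interior l_c = 43, r_n = 121.3 kN; R_n = 102.9 + 4·121.3 = 588 kN → 441 kN.
Block shear: A_gv = 1650, A_nv = 997.5, A_nt = 102.5 mm²; R_n = min(0.6F_uA_nv, 0.6F_yA_gv) + U_bs·F_u·A_nt = 329.5 kN → 247 kN.
Block shear governs: 247 kN.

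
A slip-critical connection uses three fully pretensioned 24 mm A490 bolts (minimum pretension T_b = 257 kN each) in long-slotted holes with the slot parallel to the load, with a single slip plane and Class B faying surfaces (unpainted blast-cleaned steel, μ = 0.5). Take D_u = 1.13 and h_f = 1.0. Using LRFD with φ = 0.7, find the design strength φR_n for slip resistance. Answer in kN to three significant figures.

305 kN

R_n = μ · D_u · h_f · T_b · n_s · n_b = 0.5 × 1.13 × 1.0 × 257 × 1 × 3 = 435.6 kN.
Design strength φR_n = 0.7 × 435.6 = 305 kN.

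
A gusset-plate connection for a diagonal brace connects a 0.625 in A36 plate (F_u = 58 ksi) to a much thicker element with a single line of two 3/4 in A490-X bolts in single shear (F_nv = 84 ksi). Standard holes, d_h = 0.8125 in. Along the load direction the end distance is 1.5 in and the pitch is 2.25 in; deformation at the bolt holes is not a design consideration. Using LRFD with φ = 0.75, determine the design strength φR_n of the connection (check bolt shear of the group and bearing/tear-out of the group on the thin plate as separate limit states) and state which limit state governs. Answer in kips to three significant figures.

Bolt shear: A_b = π·0.75²/4 = 0.4418 in²; R_n = 84 × 0.4418 × 2 × 1 = 74.22 kips → 0.75 × 74.22 = 55.7 kips.
Bearing (1.5 l_c t F_u ≤ 3.0 d t F_u): upper limit = 3.0·0.75·0.625·58 = 81.56 kips.
  Edge l_c = 1.5 − 0.8125/2 = 1.094 → r_n = 59.47 kips; interior l_c = 2.25 − 0.8125 = 1.438 → r_n = 78.16 kips.
  R_n,bearing = 1·59.47 + 1·78.16 = 137.6 kips → 0.75 × 137.6 = 103 kips.
Bolt shear governs: 55.7 kips.

55.7 kips (bolt shear governs)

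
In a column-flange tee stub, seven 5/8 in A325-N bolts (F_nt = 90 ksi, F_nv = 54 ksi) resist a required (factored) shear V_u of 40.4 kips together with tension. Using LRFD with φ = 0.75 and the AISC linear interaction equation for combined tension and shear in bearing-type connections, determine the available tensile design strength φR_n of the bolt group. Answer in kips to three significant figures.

121 kips

A_b = π·0.625²/4 = 0.3068 in²; f_rv = 40.4 / (7 × 0.3068) = 18.81 ksi.
F'_nt = 1.3 F_nt − (F_nt / φF_nv) f_rv = 1.3·90 − (90/(0.75·54))·18.81 = 75.2 ksi, capped at F_nt → F'_nt = 75.2 ksi.
R_n = F'_nt · A_b · n = 75.2 × 0.3068 × 7 = 161.5 kips.
Design strength φR_n = 0.75 × 161.5 = 121 kips.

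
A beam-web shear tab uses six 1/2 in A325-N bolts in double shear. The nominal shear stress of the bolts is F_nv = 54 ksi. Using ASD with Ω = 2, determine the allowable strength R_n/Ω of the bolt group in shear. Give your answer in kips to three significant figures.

63.6 kips

A_b = π × 0.5² / 4 = 0.1963 in².
R_n = F_nv · A_b · n · n_s = 54 × 0.1963 × 6 × 2 = 127.2 kips.
Allowable strength R_n/Ω = 127.2 / 2 = 63.6 kips.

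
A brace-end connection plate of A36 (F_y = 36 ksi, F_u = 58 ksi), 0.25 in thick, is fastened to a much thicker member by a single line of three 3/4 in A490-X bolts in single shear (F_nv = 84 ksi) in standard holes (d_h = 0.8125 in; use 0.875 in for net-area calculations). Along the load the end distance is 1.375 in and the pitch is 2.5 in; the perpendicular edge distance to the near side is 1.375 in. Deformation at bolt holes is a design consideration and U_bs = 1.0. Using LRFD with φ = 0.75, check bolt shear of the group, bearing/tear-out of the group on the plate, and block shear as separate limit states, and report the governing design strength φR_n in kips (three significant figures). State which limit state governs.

36 kips (block shear governs)

Bolt shear: A_b = π·0.75²/4 = 0.4418 in²; R_n = 84 × 0.4418 × 3 × 1 = 111.3 kips → 0.75 × 111.3 = 83.5 kips.
Bearing: edge l_c = 0.9688, r_n = 16.86 kips; interior l_c = 1.688, r_n = 26.1 kips; R_n = 16.86 + 2·26.1 = 69.06 kips → 51.8 kips.
Block shear: A_gv = 1.594, A_nv = 1.047, A_nt = 0.2344 in²; R_n = min(0.6F_uA_nv, 0.6F_yA_gv) + U_bs·F_u·A_nt = 48.02 kips → 36 kips.
Block shear governs: 36 kips.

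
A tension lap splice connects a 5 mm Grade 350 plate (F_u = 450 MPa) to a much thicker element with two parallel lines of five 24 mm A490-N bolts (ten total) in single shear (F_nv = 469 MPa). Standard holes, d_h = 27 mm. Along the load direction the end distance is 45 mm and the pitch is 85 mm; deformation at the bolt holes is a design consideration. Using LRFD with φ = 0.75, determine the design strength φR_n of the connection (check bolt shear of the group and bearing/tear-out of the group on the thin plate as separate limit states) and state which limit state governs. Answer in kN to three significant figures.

905 kN (bearing governs)

Bolt shear: A_b = π·24²/4 = 452.4 mm²; R_n = 469 × 452.4 × 10 × 1 / 1000 = 2122 kN → 0.75 × 2122 = 1590 kN.
Bearing (1.2 l_c t F_u ≤ 2.4 d t F_u): upper limit = 2.4·24·5·450 / 1000 = 129.6 kN.
  Edge l_c = 45 − 27/2 = 31.5 → r_n = 85.05 kN; interior l_c = 85 − 27 = 58 → r_n = 129.6 kN.
  R_n,bearing = 2·85.05 + 8·129.6 = 1207 kN → 0.75 × 1207 = 905 kN.
Bearing governs: 905 kN.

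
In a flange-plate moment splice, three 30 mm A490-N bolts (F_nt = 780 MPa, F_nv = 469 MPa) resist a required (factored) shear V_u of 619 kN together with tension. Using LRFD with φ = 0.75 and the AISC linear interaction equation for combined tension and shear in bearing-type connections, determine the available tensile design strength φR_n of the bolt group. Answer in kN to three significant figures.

A_b = π·30²/4 = 706.9 mm²; f_rv = 619 × 1000 / (3 × 706.9) = 291.9 MPa.
F'_nt = 1.3 F_nt − (F_nt / φF_nv) f_rv = 1.3·780 − (780/(0.75·469))·291.9 = 366.7 MPa, capped at F_nt → F'_nt = 366.7 MPa.
R_n = F'_nt · A_b · n = 366.7 × 706.9 × 3 / 1000 = 777.6 kN.
Design strength φR_n = 0.75 × 777.6 = 583 kN.

583 kN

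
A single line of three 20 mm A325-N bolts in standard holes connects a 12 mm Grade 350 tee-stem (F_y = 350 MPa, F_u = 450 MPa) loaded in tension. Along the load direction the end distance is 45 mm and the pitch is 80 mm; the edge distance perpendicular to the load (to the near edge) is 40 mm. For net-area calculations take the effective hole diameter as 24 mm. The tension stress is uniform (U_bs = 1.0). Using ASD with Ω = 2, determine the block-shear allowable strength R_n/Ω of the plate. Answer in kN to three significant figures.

310 kN

Shear plane L_v = 45 + 2·80 = 205 mm; A_gv = 205 × 12 = 2460 mm².
A_nv = (205 − 2.5·24) × 12 = 1740 mm².
A_nt = (40 − 0.5·24) × 12 = 336 mm².
0.6 F_u A_nv = 469.8 kN; 0.6 F_y A_gv = 516.6 kN → shear rupture governs the shear term.
R_n = 469.8 + 1.0 × 450 × 336 / 1000 = 621 kN.
Allowable strength R_n/Ω = 621 / 2 = 310 kN.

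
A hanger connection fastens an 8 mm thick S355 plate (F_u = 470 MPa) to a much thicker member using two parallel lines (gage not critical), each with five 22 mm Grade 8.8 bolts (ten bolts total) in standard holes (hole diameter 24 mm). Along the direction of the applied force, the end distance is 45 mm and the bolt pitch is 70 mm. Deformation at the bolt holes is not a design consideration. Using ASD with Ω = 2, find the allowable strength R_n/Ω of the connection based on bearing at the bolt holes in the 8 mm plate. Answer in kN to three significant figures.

1180 kN

Per bolt r_n = 1.5 l_c t F_u ≤ 3.0 d t F_u; upper limit = 3.0 × 22 × 8 × 470 / 1000 = 248.2 kN.
Edge bolt: l_c = 45 − 24/2 = 33 mm → 1.5 × 33 × 8 × 470 / 1000 = 186.1 → r_n = 186.1 kN.
Interior bolts: l_c = 70 − 24 = 46 mm → 1.5 × 46 × 8 × 470 / 1000 = 259.4 → r_n = 248.2 kN.
R_n = 2 × 186.1 + 8 × 248.2 = 2358 kN.
Allowable strength R_n/Ω = 2358 / 2 = 1180 kN.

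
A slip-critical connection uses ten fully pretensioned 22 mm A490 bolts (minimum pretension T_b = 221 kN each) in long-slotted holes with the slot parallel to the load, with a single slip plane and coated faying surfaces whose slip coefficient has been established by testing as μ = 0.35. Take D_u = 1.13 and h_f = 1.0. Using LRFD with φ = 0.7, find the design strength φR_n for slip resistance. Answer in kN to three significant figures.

612 kN

R_n = μ · D_u · h_f · T_b · n_s · n_b = 0.35 × 1.13 × 1.0 × 221 × 1 × 10 = 874.1 kN.
Design strength φR_n = 0.7 × 874.1 = 612 kN.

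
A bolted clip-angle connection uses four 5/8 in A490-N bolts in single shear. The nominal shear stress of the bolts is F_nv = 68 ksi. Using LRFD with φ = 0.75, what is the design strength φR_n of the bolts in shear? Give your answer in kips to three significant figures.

A_b = π × 0.625² / 4 = 0.3068 in².
R_n = F_nv · A_b · n · n_s = 68 × 0.3068 × 4 × 1 = 83.45 kips.
Design strength φR_n = 0.75 × 83.45 = 62.6 kips.

62.6 kips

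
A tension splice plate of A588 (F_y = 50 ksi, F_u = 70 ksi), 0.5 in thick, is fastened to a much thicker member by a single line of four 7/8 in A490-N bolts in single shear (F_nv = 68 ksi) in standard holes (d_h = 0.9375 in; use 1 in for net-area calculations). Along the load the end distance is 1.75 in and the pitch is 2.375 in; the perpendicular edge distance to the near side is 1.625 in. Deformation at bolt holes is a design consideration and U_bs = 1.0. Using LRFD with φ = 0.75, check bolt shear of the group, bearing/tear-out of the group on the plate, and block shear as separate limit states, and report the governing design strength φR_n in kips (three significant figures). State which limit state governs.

Bolt shear: A_b = π·0.875²/4 = 0.6013 in²; R_n = 68 × 0.6013 × 4 × 1 = 163.6 kips → 0.75 × 163.6 = 123 kips.
Bearing: edge l_c = 1.281, r_n = 53.81 kips; interior l_c = 1.438, r_n = 60.37 kips; R_n = 53.81 + 3·60.37 = 234.9 kips → 176 kips.
Block shear: A_gv = 4.438, A_nv = 2.688, A_nt = 0.5625 in²; R_n = min(0.6F_uA_nv, 0.6F_yA_gv) + U_bs·F_u·A_nt = 152.2 kips → 114 kips.
Block shear governs: 114 kips.

114 kips (block shear governs)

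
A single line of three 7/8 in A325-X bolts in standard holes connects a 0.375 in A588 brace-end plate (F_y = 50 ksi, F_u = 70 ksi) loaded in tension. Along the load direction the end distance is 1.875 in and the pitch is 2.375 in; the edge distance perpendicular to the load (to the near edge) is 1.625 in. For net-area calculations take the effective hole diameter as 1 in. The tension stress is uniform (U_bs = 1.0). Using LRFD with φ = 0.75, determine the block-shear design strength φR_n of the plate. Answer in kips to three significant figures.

70.9 kips

Shear plane L_v = 1.875 + 2·2.375 = 6.625 in; A_gv = 6.625 × 0.375 = 2.484 in².
A_nv = (6.625 − 2.5·1) × 0.375 = 1.547 in².
A_nt = (1.625 − 0.5·1) × 0.375 = 0.4219 in².
0.6 F_u A_nv = 64.97 kips; 0.6 F_y A_gv = 74.53 kips → shear rupture governs the shear term.
R_n = 64.97 + 1.0 × 70 × 0.4219 = 94.5 kips.
Design strength φR_n = 0.75 × 94.5 = 70.9 kips.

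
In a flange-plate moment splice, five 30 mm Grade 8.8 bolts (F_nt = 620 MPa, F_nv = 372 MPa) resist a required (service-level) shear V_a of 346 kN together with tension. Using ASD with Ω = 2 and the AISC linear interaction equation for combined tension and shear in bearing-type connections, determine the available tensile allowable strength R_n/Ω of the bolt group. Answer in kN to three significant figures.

A_b = π·30²/4 = 706.9 mm²; f_rv = 346 × 1000 / (5 × 706.9) = 97.9 MPa.
F'_nt = 1.3 F_nt − (Ω F_nt / F_nv) f_rv = 1.3·620 − (2·620/372)·97.9 = 479.7 MPa, capped at F_nt → F'_nt = 479.7 MPa.
R_n = F'_nt · A_b · n = 479.7 × 706.9 × 5 / 1000 = 1695 kN.
Allowable strength R_n/Ω = 1695 / 2 = 848 kN.

848 kN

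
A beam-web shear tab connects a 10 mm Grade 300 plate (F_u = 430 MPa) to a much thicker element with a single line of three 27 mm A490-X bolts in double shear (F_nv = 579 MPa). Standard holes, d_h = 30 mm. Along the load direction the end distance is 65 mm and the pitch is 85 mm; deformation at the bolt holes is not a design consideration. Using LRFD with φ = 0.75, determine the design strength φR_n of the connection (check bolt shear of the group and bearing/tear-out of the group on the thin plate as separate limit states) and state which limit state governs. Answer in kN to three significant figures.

764 kN (bearing governs)

Bolt shear: A_b = π·27²/4 = 572.6 mm²; R_n = 579 × 572.6 × 3 × 2 / 1000 = 1989 kN → 0.75 × 1989 = 1490 kN.
Bearing (1.5 l_c t F_u ≤ 3.0 d t F_u): upper limit = 3.0·27·10·430 / 1000 = 348.3 kN.
  Edge l_c = 65 − 30/2 = 50 → r_n = 322.5 kN; interior l_c = 85 − 30 = 55 → r_n = 348.3 kN.
  R_n,bearing = 1·322.5 + 2·348.3 = 1019 kN → 0.75 × 1019 = 764 kN.
Bearing governs: 764 kN.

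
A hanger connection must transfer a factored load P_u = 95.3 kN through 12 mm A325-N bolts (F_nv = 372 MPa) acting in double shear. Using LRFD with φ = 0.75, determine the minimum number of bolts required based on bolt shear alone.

A_b = π·12²/4 = 113.1 mm².
Per-bolt design strength φR_n = 0.75 × 372 × 113.1 × 2 / 1000 = 63.11 kN.
n ≥ 95.3 / 63.11 = 1.51 → use 2 bolts.

2 bolts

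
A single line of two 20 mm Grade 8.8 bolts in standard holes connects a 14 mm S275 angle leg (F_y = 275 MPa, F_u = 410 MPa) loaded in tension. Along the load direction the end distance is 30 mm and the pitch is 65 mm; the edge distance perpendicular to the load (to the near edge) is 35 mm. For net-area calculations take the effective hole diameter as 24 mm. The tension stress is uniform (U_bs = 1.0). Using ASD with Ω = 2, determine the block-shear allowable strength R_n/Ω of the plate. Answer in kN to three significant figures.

Shear plane L_v = 30 + 1·65 = 95 mm; A_gv = 95 × 14 = 1330 mm².
A_nv = (95 − 1.5·24) × 14 = 826 mm².
A_nt = (35 − 0.5·24) × 14 = 322 mm².
0.6 F_u A_nv = 203.2 kN; 0.6 F_y A_gv = 219.5 kN → shear rupture governs the shear term.
R_n = 203.2 + 1.0 × 410 × 322 / 1000 = 335.2 kN.
Allowable strength R_n/Ω = 335.2 / 2 = 168 kN.

168 kN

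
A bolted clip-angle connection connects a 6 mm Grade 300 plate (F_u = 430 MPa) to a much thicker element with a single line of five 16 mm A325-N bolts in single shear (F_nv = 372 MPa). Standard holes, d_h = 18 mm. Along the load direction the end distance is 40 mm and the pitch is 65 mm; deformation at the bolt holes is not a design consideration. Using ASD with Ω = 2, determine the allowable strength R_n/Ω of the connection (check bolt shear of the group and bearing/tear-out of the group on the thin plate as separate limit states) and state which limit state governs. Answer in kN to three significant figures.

187 kN (bolt shear governs)

Bolt shear: A_b = π·16²/4 = 201.1 mm²; R_n = 372 × 201.1 × 5 × 1 / 1000 = 374 kN → 374 / 2 = 187 kN.
Bearing (1.5 l_c t F_u ≤ 3.0 d t F_u): upper limit = 3.0·16·6·430 / 1000 = 123.8 kN.
  Edge l_c = 40 − 18/2 = 31 → r_n = 120 kN; interior l_c = 65 − 18 = 47 → r_n = 123.8 kN.
  R_n,bearing = 1·120 + 4·123.8 = 615.3 kN → 615.3 / 2 = 308 kN.
Bolt shear governs: 187 kN.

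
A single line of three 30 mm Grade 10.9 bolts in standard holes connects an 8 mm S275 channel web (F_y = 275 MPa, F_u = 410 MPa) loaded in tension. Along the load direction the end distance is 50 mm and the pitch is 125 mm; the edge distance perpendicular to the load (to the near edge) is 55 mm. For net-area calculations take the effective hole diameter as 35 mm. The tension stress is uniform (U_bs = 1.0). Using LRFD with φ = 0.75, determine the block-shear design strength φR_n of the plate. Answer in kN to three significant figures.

389 kN

Shear plane L_v = 50 + 2·125 = 300 mm; A_gv = 300 × 8 = 2400 mm².
A_nv = (300 − 2.5·35) × 8 = 1700 mm².
A_nt = (55 − 0.5·35) × 8 = 300 mm².
0.6 F_u A_nv = 418.2 kN; 0.6 F_y A_gv = 396 kN → shear yielding governs the shear term.
R_n = 396 + 1.0 × 410 × 300 / 1000 = 519 kN.
Design strength φR_n = 0.75 × 519 = 389 kN.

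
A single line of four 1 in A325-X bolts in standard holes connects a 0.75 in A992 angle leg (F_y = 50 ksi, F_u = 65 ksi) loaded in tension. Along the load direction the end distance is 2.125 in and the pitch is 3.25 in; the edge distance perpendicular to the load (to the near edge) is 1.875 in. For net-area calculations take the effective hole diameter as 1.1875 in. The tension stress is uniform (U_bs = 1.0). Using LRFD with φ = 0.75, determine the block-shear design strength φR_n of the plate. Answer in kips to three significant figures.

Shear plane L_v = 2.125 + 3·3.25 = 11.88 in; A_gv = 11.88 × 0.75 = 8.906 in².
A_nv = (11.88 − 3.5·1.1875) × 0.75 = 5.789 in².
A_nt = (1.875 − 0.5·1.1875) × 0.75 = 0.9609 in².
0.6 F_u A_nv = 225.8 kips; 0.6 F_y A_gv = 267.2 kips → shear rupture governs the shear term.
R_n = 225.8 + 1.0 × 65 × 0.9609 = 288.2 kips.
Design strength φR_n = 0.75 × 288.2 = 216 kips.

216 kips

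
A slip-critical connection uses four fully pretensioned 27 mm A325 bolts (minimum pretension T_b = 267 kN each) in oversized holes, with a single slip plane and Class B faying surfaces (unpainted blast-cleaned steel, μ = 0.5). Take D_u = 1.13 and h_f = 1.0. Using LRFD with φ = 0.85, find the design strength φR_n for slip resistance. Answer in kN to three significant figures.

513 kN

R_n = μ · D_u · h_f · T_b · n_s · n_b = 0.5 × 1.13 × 1.0 × 267 × 1 × 4 = 603.4 kN.
Design strength φR_n = 0.85 × 603.4 = 513 kN.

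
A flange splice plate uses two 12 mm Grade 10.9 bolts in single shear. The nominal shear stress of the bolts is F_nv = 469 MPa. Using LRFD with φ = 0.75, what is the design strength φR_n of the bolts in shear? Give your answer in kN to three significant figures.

A_b = π × 12² / 4 = 113.1 mm².
R_n = F_nv · A_b · n · n_s = 469 × 113.1 × 2 × 1 / 1000 = 106.1 kN.
Design strength φR_n = 0.75 × 106.1 = 79.6 kN.

79.6 kN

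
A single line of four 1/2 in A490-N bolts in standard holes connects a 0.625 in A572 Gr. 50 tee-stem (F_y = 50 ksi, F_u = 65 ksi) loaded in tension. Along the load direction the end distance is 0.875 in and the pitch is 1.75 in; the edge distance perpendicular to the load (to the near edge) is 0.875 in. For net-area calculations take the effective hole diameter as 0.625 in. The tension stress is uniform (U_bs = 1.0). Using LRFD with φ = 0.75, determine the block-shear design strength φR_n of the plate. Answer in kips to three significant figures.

Shear plane L_v = 0.875 + 3·1.75 = 6.125 in; A_gv = 6.125 × 0.625 = 3.828 in².
A_nv = (6.125 − 3.5·0.625) × 0.625 = 2.461 in².
A_nt = (0.875 − 0.5·0.625) × 0.625 = 0.3516 in².
0.6 F_u A_nv = 95.98 kips; 0.6 F_y A_gv = 114.8 kips → shear rupture governs the shear term.
R_n = 95.98 + 1.0 × 65 × 0.3516 = 118.8 kips.
Design strength φR_n = 0.75 × 118.8 = 89.1 kips.

89.1 kips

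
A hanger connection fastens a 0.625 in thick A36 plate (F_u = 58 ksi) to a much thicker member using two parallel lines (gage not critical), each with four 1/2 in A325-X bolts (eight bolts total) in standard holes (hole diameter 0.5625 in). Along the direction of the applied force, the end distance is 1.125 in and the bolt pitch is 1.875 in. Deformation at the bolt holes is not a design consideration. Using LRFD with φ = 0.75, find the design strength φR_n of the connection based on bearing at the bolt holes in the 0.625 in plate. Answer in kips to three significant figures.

Per bolt r_n = 1.5 l_c t F_u ≤ 3.0 d t F_u; upper limit = 3.0 × 0.5 × 0.625 × 58 = 54.38 kips.
Edge bolt: l_c = 1.125 − 0.5625/2 = 0.8438 in → 1.5 × 0.8438 × 0.625 × 58 = 45.88 → r_n = 45.88 kips.
Interior bolts: l_c = 1.875 − 0.5625 = 1.312 in → 1.5 × 1.312 × 0.625 × 58 = 71.37 → r_n = 54.38 kips.
R_n = 2 × 45.88 + 6 × 54.38 = 418 kips.
Design strength φR_n = 0.75 × 418 = 314 kips.

314 kips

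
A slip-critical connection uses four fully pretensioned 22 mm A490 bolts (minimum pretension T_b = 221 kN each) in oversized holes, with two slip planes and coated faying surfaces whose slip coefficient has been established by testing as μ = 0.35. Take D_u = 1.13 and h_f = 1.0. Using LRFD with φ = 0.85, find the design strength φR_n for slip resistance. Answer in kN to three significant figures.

R_n = μ · D_u · h_f · T_b · n_s · n_b = 0.35 × 1.13 × 1.0 × 221 × 2 × 4 = 699.2 kN.
Design strength φR_n = 0.85 × 699.2 = 594 kN.

594 kN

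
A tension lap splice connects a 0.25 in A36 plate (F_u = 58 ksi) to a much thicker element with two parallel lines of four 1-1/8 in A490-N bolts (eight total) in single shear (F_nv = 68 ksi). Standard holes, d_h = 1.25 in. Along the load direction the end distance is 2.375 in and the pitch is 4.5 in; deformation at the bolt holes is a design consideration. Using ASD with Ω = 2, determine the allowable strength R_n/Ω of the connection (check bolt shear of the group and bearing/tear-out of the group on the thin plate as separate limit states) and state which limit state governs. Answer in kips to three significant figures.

Bolt shear: A_b = π·1.125²/4 = 0.994 in²; R_n = 68 × 0.994 × 8 × 1 = 540.7 kips → 540.7 / 2 = 270 kips.
Bearing (1.2 l_c t F_u ≤ 2.4 d t F_u): upper limit = 2.4·1.125·0.25·58 = 39.15 kips.
  Edge l_c = 2.375 − 1.25/2 = 1.75 → r_n = 30.45 kips; interior l_c = 4.5 − 1.25 = 3.25 → r_n = 39.15 kips.
  R_n,bearing = 2·30.45 + 6·39.15 = 295.8 kips → 295.8 / 2 = 148 kips.
Bearing governs: 148 kips.

148 kips (bearing governs)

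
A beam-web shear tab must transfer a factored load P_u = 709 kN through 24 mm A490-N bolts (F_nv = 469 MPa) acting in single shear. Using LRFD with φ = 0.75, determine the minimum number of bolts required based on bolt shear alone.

5 bolts

A_b = π·24²/4 = 452.4 mm².
Per-bolt design strength φR_n = 0.75 × 469 × 452.4 × 1 / 1000 = 159.1 kN.
n ≥ 709 / 159.1 = 4.456 → use 5 bolts.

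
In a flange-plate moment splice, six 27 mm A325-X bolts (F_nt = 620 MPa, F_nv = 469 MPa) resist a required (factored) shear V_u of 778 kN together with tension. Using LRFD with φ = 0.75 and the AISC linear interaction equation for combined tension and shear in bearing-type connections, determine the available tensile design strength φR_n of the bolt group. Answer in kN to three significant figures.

1050 kN

A_b = π·27²/4 = 572.6 mm²; f_rv = 778 × 1000 / (6 × 572.6) = 226.5 MPa.
F'_nt = 1.3 F_nt − (F_nt / φF_nv) f_rv = 1.3·620 − (620/(0.75·469))·226.5 = 406.8 MPa, capped at F_nt → F'_nt = 406.8 MPa.
R_n = F'_nt · A_b · n = 406.8 × 572.6 × 6 / 1000 = 1398 kN.
Design strength φR_n = 0.75 × 1398 = 1050 kN.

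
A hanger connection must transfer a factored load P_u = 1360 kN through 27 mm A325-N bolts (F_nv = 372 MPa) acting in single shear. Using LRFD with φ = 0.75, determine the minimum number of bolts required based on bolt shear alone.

9 bolts

A_b = π·27²/4 = 572.6 mm².
Per-bolt design strength φR_n = 0.75 × 372 × 572.6 × 1 / 1000 = 159.7 kN.
n ≥ 1360 / 159.7 = 8.514 → use 9 bolts.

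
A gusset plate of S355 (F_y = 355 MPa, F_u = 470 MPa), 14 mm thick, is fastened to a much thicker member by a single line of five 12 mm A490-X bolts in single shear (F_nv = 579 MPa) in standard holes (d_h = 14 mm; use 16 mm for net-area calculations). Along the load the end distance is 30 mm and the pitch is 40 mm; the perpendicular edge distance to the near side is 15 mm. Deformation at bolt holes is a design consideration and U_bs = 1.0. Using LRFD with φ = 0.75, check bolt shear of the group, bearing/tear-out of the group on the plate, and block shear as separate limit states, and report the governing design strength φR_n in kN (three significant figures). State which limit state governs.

Bolt shear: A_b = π·12²/4 = 113.1 mm²; R_n = 579 × 113.1 × 5 × 1 / 1000 = 327.4 kN → 0.75 × 327.4 = 246 kN.
Bearing: edge l_c = 23, r_n = 181.6 kN; interior l_c = 26, r_n = 189.5 kN; R_n = 181.6 + 4·189.5 = 939.6 kN → 705 kN.
Block shear: A_gv = 2660, A_nv = 1652, A_nt = 98 mm²; R_n = min(0.6F_uA_nv, 0.6F_yA_gv) + U_bs·F_u·A_nt = 511.9 kN → 384 kN.
Bolt shear governs: 246 kN.

246 kN (bolt shear governs)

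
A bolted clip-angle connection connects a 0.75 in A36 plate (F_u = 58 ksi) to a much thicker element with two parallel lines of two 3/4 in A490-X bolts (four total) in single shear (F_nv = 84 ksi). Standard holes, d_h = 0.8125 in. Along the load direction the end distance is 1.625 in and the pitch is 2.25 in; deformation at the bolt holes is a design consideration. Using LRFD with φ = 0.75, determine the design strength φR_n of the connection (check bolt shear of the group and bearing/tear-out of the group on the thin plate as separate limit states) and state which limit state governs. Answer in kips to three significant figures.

Bolt shear: A_b = π·0.75²/4 = 0.4418 in²; R_n = 84 × 0.4418 × 4 × 1 = 148.4 kips → 0.75 × 148.4 = 111 kips.
Bearing (1.2 l_c t F_u ≤ 2.4 d t F_u): upper limit = 2.4·0.75·0.75·58 = 78.3 kips.
  Edge l_c = 1.625 − 0.8125/2 = 1.219 → r_n = 63.62 kips; interior l_c = 2.25 − 0.8125 = 1.438 → r_n = 75.04 kips.
  R_n,bearing = 2·63.62 + 2·75.04 = 277.3 kips → 0.75 × 277.3 = 208 kips.
Bolt shear governs: 111 kips.

111 kips (bolt shear governs)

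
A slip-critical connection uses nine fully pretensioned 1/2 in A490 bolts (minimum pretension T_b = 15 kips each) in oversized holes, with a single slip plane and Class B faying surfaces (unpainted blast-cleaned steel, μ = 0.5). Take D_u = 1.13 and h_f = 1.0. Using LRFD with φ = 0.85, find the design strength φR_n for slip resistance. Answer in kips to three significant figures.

R_n = μ · D_u · h_f · T_b · n_s · n_b = 0.5 × 1.13 × 1.0 × 15 × 1 × 9 = 76.27 kips.
Design strength φR_n = 0.85 × 76.27 = 64.8 kips.

64.8 kips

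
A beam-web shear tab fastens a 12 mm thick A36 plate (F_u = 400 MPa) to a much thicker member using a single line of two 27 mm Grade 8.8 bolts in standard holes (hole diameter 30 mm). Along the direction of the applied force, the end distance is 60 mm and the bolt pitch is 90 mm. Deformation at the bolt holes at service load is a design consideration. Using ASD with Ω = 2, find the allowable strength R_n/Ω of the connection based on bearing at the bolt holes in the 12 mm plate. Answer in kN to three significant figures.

Per bolt r_n = 1.2 l_c t F_u ≤ 2.4 d t F_u; upper limit = 2.4 × 27 × 12 × 400 / 1000 = 311 kN.
Edge bolt: l_c = 60 − 30/2 = 45 mm → 1.2 × 45 × 12 × 400 / 1000 = 259.2 → r_n = 259.2 kN.
Interior bolts: l_c = 90 − 30 = 60 mm → 1.2 × 60 × 12 × 400 / 1000 = 345.6 → r_n = 311 kN.
R_n = 1 × 259.2 + 1 × 311 = 570.2 kN.
Allowable strength R_n/Ω = 570.2 / 2 = 285 kN.

285 kN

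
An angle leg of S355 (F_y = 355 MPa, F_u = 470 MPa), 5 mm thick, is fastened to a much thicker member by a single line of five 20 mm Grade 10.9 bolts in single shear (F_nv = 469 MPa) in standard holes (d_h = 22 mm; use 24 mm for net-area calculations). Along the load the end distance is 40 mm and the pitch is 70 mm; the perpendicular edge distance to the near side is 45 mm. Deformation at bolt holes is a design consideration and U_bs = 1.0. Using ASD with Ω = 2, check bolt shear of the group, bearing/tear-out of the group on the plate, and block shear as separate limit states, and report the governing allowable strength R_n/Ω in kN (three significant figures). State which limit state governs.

188 kN (block shear governs)

Bolt shear: A_b = π·20²/4 = 314.2 mm²; R_n = 469 × 314.2 × 5 × 1 / 1000 = 736.7 kN → 736.7 / 2 = 368 kN.
Bearing: edge l_c = 29, r_n = 81.78 kN; interior l_c = 48, r_n = 112.8 kN; R_n = 81.78 + 4·112.8 = 533 kN → 266 kN.
Block shear: A_gv = 1600, A_nv = 1060, A_nt = 165 mm²; R_n = min(0.6F_uA_nv, 0.6F_yA_gv) + U_bs·F_u·A_nt = 376.5 kN → 188 kN.
Block shear governs: 188 kN.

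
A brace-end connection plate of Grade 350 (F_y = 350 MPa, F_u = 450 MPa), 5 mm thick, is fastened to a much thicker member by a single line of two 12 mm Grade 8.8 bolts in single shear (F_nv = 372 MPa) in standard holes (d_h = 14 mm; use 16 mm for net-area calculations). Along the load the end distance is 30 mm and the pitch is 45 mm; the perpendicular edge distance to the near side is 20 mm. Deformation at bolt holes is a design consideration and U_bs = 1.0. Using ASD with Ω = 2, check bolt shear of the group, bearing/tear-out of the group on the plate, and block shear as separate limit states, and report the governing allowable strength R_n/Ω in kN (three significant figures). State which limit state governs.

42.1 kN (bolt shear governs)

Bolt shear: A_b = π·12²/4 = 113.1 mm²; R_n = 372 × 113.1 × 2 × 1 / 1000 = 84.14 kN → 84.14 / 2 = 42.1 kN.
Bearing: edge l_c = 23, r_n = 62.1 kN; interior l_c = 31, r_n = 64.8 kN; R_n = 62.1 + 1·64.8 = 126.9 kN → 63.5 kN.
Block shear: A_gv = 375, A_nv = 255, A_nt = 60 mm²; R_n = min(0.6F_uA_nv, 0.6F_yA_gv) + U_bs·F_u·A_nt = 95.85 kN → 47.9 kN.
Bolt shear governs: 42.1 kN.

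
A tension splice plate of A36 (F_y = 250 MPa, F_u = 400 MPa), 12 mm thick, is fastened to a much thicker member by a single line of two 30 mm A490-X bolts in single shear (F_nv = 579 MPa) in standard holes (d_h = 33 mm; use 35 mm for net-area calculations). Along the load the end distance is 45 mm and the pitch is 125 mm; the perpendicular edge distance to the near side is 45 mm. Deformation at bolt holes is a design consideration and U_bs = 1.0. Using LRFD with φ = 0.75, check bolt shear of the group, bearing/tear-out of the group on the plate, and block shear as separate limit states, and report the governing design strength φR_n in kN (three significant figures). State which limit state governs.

328 kN (block shear governs)

Bolt shear: A_b = π·30²/4 = 706.9 mm²; R_n = 579 × 706.9 × 2 × 1 / 1000 = 818.5 kN → 0.75 × 818.5 = 614 kN.
Bearing: edge l_c = 28.5, r_n = 164.2 kN; interior l_c = 92, r_n = 345.6 kN; R_n = 164.2 + 1·345.6 = 509.8 kN → 382 kN.
Block shear: A_gv = 2040, A_nv = 1410, A_nt = 330 mm²; R_n = min(0.6F_uA_nv, 0.6F_yA_gv) + U_bs·F_u·A_nt = 438 kN → 328 kN.
Block shear governs: 328 kN.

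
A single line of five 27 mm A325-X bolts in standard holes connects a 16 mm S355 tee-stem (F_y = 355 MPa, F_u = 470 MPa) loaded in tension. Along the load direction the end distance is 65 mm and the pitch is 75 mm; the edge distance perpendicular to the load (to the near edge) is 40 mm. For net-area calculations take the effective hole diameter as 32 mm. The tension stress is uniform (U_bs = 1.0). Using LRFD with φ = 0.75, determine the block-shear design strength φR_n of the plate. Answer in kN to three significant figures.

Shear plane L_v = 65 + 4·75 = 365 mm; A_gv = 365 × 16 = 5840 mm².
A_nv = (365 − 4.5·32) × 16 = 3536 mm².
A_nt = (40 − 0.5·32) × 16 = 384 mm².
0.6 F_u A_nv = 997.2 kN; 0.6 F_y A_gv = 1244 kN → shear rupture governs the shear term.
R_n = 997.2 + 1.0 × 470 × 384 / 1000 = 1178 kN.
Design strength φR_n = 0.75 × 1178 = 883 kN.

883 kN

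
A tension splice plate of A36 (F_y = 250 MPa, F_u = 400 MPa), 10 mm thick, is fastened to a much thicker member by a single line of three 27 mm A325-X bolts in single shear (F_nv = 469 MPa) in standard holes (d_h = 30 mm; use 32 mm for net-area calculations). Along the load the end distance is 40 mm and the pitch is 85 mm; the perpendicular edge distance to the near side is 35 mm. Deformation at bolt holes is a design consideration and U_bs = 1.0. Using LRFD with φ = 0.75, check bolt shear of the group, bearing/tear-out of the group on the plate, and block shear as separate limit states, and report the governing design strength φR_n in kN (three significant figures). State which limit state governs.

Bolt shear: A_b = π·27²/4 = 572.6 mm²; R_n = 469 × 572.6 × 3 × 1 / 1000 = 805.6 kN → 0.75 × 805.6 = 604 kN.
Bearing: edge l_c = 25, r_n = 120 kN; interior l_c = 55, r_n = 259.2 kN; R_n = 120 + 2·259.2 = 638.4 kN → 479 kN.
Block shear: A_gv = 2100, A_nv = 1300, A_nt = 190 mm²; R_n = min(0.6F_uA_nv, 0.6F_yA_gv) + U_bs·F_u·A_nt = 388 kN → 291 kN.
Block shear governs: 291 kN.

291 kN (block shear governs)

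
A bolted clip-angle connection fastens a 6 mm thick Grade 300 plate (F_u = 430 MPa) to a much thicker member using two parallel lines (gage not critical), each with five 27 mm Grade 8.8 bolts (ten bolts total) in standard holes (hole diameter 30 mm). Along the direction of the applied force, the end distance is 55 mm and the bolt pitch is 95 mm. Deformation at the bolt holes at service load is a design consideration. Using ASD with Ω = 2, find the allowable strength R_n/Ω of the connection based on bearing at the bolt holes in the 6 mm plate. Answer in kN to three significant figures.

793 kN

Per bolt r_n = 1.2 l_c t F_u ≤ 2.4 d t F_u; upper limit = 2.4 × 27 × 6 × 430 / 1000 = 167.2 kN.
Edge bolt: l_c = 55 − 30/2 = 40 mm → 1.2 × 40 × 6 × 430 / 1000 = 123.8 → r_n = 123.8 kN.
Interior bolts: l_c = 95 − 30 = 65 mm → 1.2 × 65 × 6 × 430 / 1000 = 201.2 → r_n = 167.2 kN.
R_n = 2 × 123.8 + 8 × 167.2 = 1585 kN.
Allowable strength R_n/Ω = 1585 / 2 = 793 kN.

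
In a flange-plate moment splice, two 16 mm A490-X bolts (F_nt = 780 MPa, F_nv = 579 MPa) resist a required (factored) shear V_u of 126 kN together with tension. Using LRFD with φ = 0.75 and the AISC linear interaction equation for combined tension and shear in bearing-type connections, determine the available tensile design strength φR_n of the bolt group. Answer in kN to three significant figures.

A_b = π·16²/4 = 201.1 mm²; f_rv = 126 × 1000 / (2 × 201.1) = 313.3 MPa.
F'_nt = 1.3 F_nt − (F_nt / φF_nv) f_rv = 1.3·780 − (780/(0.75·579))·313.3 = 451.2 MPa, capped at F_nt → F'_nt = 451.2 MPa.
R_n = F'_nt · A_b · n = 451.2 × 201.1 × 2 / 1000 = 181.4 kN.
Design strength φR_n = 0.75 × 181.4 = 136 kN.

136 kN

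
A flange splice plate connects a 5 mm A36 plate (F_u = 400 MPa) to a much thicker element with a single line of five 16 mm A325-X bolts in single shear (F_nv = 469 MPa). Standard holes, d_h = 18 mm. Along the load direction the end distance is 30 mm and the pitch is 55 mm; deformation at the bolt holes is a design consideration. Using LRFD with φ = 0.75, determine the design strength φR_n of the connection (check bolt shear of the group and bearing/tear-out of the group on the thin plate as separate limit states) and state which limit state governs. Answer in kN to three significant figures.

Bolt shear: A_b = π·16²/4 = 201.1 mm²; R_n = 469 × 201.1 × 5 × 1 / 1000 = 471.5 kN → 0.75 × 471.5 = 354 kN.
Bearing (1.2 l_c t F_u ≤ 2.4 d t F_u): upper limit = 2.4·16·5·400 / 1000 = 76.8 kN.
  Edge l_c = 30 − 18/2 = 21 → r_n = 50.4 kN; interior l_c = 55 − 18 = 37 → r_n = 76.8 kN.
  R_n,bearing = 1·50.4 + 4·76.8 = 357.6 kN → 0.75 × 357.6 = 268 kN.
Bearing governs: 268 kN.

268 kN (bearing governs)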